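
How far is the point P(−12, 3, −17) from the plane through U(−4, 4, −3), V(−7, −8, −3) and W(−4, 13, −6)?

UV = (−3, −12, 0) and UW = (0, 9, −3), so a normal is n = UV × UW = (36, −9, −27).
Then n·(−12, 3, −17) − (−99) = 99.
|n| = √(1296 + 81 + 729) = 9√26, so the distance is |99|/(9√26) = 11/√26.

11/√26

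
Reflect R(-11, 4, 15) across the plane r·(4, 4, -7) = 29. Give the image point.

n = (4, 4, -7), |n|² = 81, n·R − 29 = -162, so t = -162/81 = -2.
Foot F = R − (-2)·n = (-3, 12, 1); the reflection is 2F − R = (5, 20, -13).

(5, 20, -13)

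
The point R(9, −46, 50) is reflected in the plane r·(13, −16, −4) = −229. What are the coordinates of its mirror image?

(-43, 18, 66)

n = (13, −16, −4), |n|² = 441, n·R − (-229) = 882, so t = 882/441 = 2.
Foot F = R − 2·n = (−17, −14, 58); the reflection is 2F − R = (−43, 18, 66).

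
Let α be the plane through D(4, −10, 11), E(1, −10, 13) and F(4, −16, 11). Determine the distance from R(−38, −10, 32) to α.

21√13/13

DE = (−3, 0, 2) and DF = (0, −6, 0), so a normal is n = DE × DF = (12, 0, 18).
n = (12, 0, 18); n·P − 246 = -126; |n| = 6√13; distance = 126/(6√13) = 21√13/13.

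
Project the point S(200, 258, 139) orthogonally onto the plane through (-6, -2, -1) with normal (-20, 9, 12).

(984/5, 6486/25, 3523/25)

The perpendicular from S has direction n = (-20, 9, 12): r = (200, 258, 139) + λ(-20, 9, 12).
Substitute into the plane: n·(S + λn) = 90 gives -10 + 625λ = 90, so λ = 4/25.
Foot = (200, 258, 139) + (4/25)·(-20, 9, 12) = (984/5, 6486/25, 3523/25).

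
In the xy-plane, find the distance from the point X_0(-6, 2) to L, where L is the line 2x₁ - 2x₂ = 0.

4√2

The normal to the line is n = (2, -2) with |n| = 2√2.
|n·X_0 − 0| = |-16 − 0| = 16, so the distance is 16/(2√2) = 4√2.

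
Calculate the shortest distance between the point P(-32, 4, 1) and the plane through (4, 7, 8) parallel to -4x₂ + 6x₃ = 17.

15/√13

Parallel planes share the normal n = (0, -4, 6); since (4, 7, 8) lies on the plane, its equation is -4x₂ + 6x₃ = 20.
Then n·(-32, 4, 1) - 20 = -30.
|n| = √(0 + 16 + 36) = 2√13, so the distance is |-30|/(2√13) = 15/√13.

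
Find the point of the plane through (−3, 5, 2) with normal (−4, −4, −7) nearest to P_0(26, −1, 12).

(18, -9, -2)

n = (−4, −4, −7), |n|² = 81, and n·P_0 − (-22) = -162.
t = -162/81 = -2, so the foot is P_0 − t·n = (26, −1, 12) − (-2)·(−4, −4, −7) = (18, −9, −2).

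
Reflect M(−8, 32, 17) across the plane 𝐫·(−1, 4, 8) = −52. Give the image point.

n = (−1, 4, 8), |n|² = 81, n·M − (-52) = 324, so t = 324/81 = 4.
Foot F = M − 4·n = (−4, 16, −15); the reflection is 2F − M = (0, 0, −47).

(0, 0, -47)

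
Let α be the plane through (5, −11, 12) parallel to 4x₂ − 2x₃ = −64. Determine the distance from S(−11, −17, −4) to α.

4√5/5

Parallel planes share the normal n = (0, 4, −2); since (5, −11, 12) lies on the plane, its equation is 4x₂ − 2x₃ = -68.
Then n·(−11, −17, −4) − (−68) = 8.
|n| = √(0 + 16 + 4) = 2√5, so the distance is |8|/(2√5) = 4/√5.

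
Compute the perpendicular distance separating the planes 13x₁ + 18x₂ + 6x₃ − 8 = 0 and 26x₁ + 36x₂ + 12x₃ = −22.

Divide the second equation by 2 to match normals: 13x₁ + 18x₂ + 6x₃ = -11.
Both planes have normal n = (13, 18, 6), |n| = 23. Any point on the first plane is at distance |(-11) − 8|/|n| = 19/23 from the second.

19/23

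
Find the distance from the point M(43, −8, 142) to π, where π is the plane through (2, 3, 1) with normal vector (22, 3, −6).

The plane has equation n·(r − (2, 3, 1)) = 0, i.e. n·r = 47.
Then n·(43, −8, 142) − 47 = 23.
|n| = √(484 + 9 + 36) = 23, so the distance is |23|/23 = 1.

1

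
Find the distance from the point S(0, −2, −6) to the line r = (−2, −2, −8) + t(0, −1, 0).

2√2

Direction vector d = (0, −1, 0).
AP = (2, 0, 2); AP·d = 0, |AP|² = 8, |d|² = 1.
distance² = |AP|² − (AP·d)²/|d|² = 8 − 0/1 = 8, so the distance is 2√2.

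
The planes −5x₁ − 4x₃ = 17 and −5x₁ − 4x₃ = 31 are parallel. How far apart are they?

With common normal n = (−5, 0, −4) (|n| = √41), the distance is |17 − 31|/|n| = 14/√41.

14/√41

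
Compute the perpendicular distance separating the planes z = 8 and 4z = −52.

Divide the second equation by 4 to match normals: z = -13.
With common normal n = (0, 0, 1) (|n| = 1), the distance is |8 − (-13)|/|n| = 21/1 = 21.

21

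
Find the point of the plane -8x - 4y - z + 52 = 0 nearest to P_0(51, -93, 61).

(419/9, -857/9, 544/9)

n = (-8, -4, -1), |n|² = 81, and n·P_0 − (-52) = -45.
t = -45/81 = -5/9, so the foot is P_0 − t·n = (51, -93, 61) − (-5/9)·(-8, -4, -1) = (419/9, -857/9, 544/9).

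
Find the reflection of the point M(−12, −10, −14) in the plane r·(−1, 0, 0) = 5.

n = (−1, 0, 0), |n|² = 1, n·M − 5 = 7, so t = 7/1 = 7.
Foot F = M − 7·n = (−5, −10, −14); the reflection is 2F − M = (2, −10, −14).

(2, -10, -14)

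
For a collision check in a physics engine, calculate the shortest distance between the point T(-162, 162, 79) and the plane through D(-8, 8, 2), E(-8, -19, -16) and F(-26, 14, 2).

7

DE = (0, -27, -18) and DF = (-18, 6, 0), so a normal is n = DE × DF = (108, 324, -486).
d = |108·(-162) + 324·162 + (-486)·79 − 756| / √(11664 + 104976 + 236196) = |-4158| / 594 = 7.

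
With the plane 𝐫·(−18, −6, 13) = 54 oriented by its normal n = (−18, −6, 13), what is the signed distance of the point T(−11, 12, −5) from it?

7/23

n·T − 54 = 7.
|n| = 23, so the signed distance is 7/23.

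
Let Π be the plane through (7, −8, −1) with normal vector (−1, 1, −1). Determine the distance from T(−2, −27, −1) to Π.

10√3/3

The plane has equation n·(r − (7, −8, −1)) = 0, i.e. n·r = -14.
d = |(-1)·(-2) + 1·(-27) + (-1)·(-1) − (-14)| / √(1 + 1 + 1) = |-10| / √3 = 10/√3.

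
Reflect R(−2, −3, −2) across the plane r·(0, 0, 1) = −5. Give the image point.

(-2, -3, -8)

n = (0, 0, 1), |n|² = 1, n·R − (-5) = 3, so t = 3/1 = 3.
Foot F = R − 3·n = (−2, −3, −5); the reflection is 2F − R = (−2, −3, −8).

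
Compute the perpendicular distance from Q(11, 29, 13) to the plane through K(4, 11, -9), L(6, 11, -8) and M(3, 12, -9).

KL = (2, 0, 1) and KM = (-1, 1, 0), so a normal is n = KL × KM = (-1, -1, 2).
n = (-1, -1, 2); n·P − (-33) = 19; |n| = √6; distance = 19/√6 = 19√6/6.

19/√6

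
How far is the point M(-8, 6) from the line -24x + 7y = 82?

d = |(-24)·(-8) + 7·6 − 82| / √(576 + 49) = |152|/25 = 152/25.

152/25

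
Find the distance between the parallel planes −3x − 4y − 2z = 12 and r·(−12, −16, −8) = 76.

7√29/29

Divide the second equation by 4 to match normals: −3x − 4y − 2z = 19.
Both planes have normal n = (−3, −4, −2), |n| = √29. Any point on the first plane is at distance |19 − 12|/|n| = 7/√29 from the second.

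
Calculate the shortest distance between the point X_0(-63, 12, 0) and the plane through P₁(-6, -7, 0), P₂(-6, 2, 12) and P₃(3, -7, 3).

P₁P₂ = (0, 9, 12) and P₁P₃ = (9, 0, 3), so a normal is n = P₁P₂ × P₁P₃ = (27, 108, -81).
Then n·(-63, 12, 0) - (-918) = 513.
|n| = √(729 + 11664 + 6561) = 27√26, so the distance is |513|/(27√26) = 19√26/26.

19/√26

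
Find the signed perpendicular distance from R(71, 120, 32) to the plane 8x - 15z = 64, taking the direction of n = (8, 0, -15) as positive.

24/17

n·R − 64 = 24.
|n| = 17, so the signed distance is 24/17.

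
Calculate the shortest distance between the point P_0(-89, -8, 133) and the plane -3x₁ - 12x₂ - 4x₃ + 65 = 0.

8

n = (-3, -12, -4); n·P − (-65) = -104; |n| = 13; distance = 104/13 = 8.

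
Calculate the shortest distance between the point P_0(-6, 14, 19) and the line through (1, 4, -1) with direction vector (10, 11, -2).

3√61

Direction vector d = (10, 11, -2).
AP = (-7, 10, 20); AP·d = 0, |AP|² = 549, |d|² = 225.
distance² = |AP|² − (AP·d)²/|d|² = 549 − 0/225 = 549, so the distance is 3√61.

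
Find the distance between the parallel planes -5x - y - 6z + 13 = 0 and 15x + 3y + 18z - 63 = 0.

Divide the second equation by -3 to match normals: -5x - y - 6z = -21.
Both planes have normal n = (-5, -1, -6), |n| = √62. Any point on the first plane is at distance |(-21) − (-13)|/|n| = 8/√62 = 4√62/31 from the second.

8/√62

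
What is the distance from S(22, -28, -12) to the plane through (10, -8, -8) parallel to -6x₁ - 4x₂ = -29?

4/√13

Parallel planes share the normal n = (-6, -4, 0); since (10, -8, -8) lies on the plane, its equation is -6x₁ - 4x₂ = -28.
Then n·(22, -28, -12) - (-28) = 8.
|n| = √(36 + 16 + 0) = 2√13, so the distance is |8|/(2√13) = 4/√13.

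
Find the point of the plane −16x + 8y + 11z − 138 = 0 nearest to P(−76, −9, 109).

The perpendicular from P has direction n = (−16, 8, 11): r = (−76, −9, 109) + t(−16, 8, 11).
Substitute into the plane: n·(P + tn) = 138 gives 2343 + 441t = 138, so t = -5.
Foot = (−76, −9, 109) + (-5)·(−16, 8, 11) = (4, −49, 54).

(4, -49, 54)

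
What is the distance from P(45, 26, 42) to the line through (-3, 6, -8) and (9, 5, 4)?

A direction vector is d = (12, -1, 12).
AP = (48, 20, 50), and AP × d = (290, 24, -288).
|AP × d|² = 167620 and |d|² = 289, so the distance is √(167620/289) = √580 = 2√145.

2√145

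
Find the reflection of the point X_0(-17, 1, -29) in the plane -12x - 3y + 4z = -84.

(7, 7, -37)

n = (-12, -3, 4), |n|² = 169, n·X_0 − (-84) = 169, so t = 169/169 = 1.
Foot F = X_0 − 1·n = (-5, 4, -33); the reflection is 2F − X_0 = (7, 7, -37).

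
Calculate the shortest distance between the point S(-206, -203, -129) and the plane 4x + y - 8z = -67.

d = |4·(-206) + 1·(-203) + (-8)·(-129) − (-67)| / √(16 + 1 + 64) = |72| / 9 = 8.

8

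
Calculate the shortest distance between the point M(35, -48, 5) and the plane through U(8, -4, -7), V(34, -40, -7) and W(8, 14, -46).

14/23

UV = (26, -36, 0) and UW = (0, 18, -39), so a normal is n = UV × UW = (1404, 1014, 468).
n = (1404, 1014, 468); n·P − 3900 = -1092; |n| = 1794; distance = 1092/1794 = 14/23.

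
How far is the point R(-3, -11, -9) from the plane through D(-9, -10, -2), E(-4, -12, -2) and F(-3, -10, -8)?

DE = (5, -2, 0) and DF = (6, 0, -6), so a normal is n = DE × DF = (12, 30, 12).
n = (12, 30, 12); n·P − (-432) = -42; |n| = 6√33; distance = 42/(6√33) = 7/√33.

7√33/33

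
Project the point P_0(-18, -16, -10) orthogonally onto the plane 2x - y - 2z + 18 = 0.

(-22, -14, -6)

The perpendicular from P_0 has direction n = (2, -1, -2): r = (-18, -16, -10) + t(2, -1, -2).
Substitute into the plane: n·(P_0 + tn) = -18 gives 0 + 9t = -18, so t = -2.
Foot = (-18, -16, -10) + (-2)·(2, -1, -2) = (-22, -14, -6).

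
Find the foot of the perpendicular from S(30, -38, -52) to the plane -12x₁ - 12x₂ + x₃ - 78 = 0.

n = (-12, -12, 1), |n|² = 289, and n·S − 78 = -34.
t = -34/289 = -2/17, so the foot is S − t·n = (30, -38, -52) − (-2/17)·(-12, -12, 1) = (486/17, -670/17, -882/17).

(486/17, -670/17, -882/17)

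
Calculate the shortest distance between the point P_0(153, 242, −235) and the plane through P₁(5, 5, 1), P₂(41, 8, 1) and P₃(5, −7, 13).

8

P₁P₂ = (36, 3, 0) and P₁P₃ = (0, −12, 12), so a normal is n = P₁P₂ × P₁P₃ = (36, −432, −432).
Then n·(153, 242, −235) − (−2412) = 4896.
|n| = √(1296 + 186624 + 186624) = 612, so the distance is |4896|/612 = 8.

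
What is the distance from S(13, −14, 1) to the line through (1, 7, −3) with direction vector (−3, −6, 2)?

Direction vector d = (−3, −6, 2).
AP = (12, −21, 4); AP·d = 98, |AP|² = 601, |d|² = 49.
distance² = |AP|² − (AP·d)²/|d|² = 601 − 9604/49 = 405, so the distance is 9√5.

9√5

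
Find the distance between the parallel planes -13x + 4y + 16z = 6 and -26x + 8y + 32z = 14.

1/21

Divide the second equation by 2 to match normals: -13x + 4y + 16z = 7.
Both planes have normal n = (-13, 4, 16), |n| = 21. Any point on the first plane is at distance |7 − 6|/|n| = 1/21 from the second.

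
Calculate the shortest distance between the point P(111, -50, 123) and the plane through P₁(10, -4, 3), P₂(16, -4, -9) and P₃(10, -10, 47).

2

P₁P₂ = (6, 0, -12) and P₁P₃ = (0, -6, 44), so a normal is n = P₁P₂ × P₁P₃ = (-72, -264, -36).
Then n·(111, -50, 123) - 228 = 552.
|n| = √(5184 + 69696 + 1296) = 276, so the distance is |552|/276 = 2.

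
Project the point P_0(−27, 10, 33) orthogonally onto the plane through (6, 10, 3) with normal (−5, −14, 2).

(-22, 24, 31)

The perpendicular from P_0 has direction n = (−5, −14, 2): r = (−27, 10, 33) + t(−5, −14, 2).
Substitute into the plane: n·(P_0 + tn) = -164 gives 61 + 225t = -164, so t = -1.
Foot = (−27, 10, 33) + (-1)·(−5, −14, 2) = (−22, 24, 31).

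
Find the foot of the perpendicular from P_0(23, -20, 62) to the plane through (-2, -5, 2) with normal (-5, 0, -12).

(-2, -20, 2)

n = (-5, 0, -12), |n|² = 169, and n·P_0 − (-14) = -845.
t = -845/169 = -5, so the foot is P_0 − t·n = (23, -20, 62) − (-5)·(-5, 0, -12) = (-2, -20, 2).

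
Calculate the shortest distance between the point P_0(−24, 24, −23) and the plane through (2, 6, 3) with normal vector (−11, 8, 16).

2/3

The plane has equation n·(r − (2, 6, 3)) = 0, i.e. n·r = 74.
d = |(-11)·(-24) + 8·24 + 16·(-23) − 74| / √(121 + 64 + 256) = |14| / 21 = 2/3.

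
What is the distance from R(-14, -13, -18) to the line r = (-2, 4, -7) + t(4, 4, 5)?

√41

Direction vector d = (4, 4, 5).
AP = (-12, -17, -11); AP·d = -171, |AP|² = 554, |d|² = 57.
distance² = |AP|² − (AP·d)²/|d|² = 554 − 29241/57 = 41, so the distance is √41.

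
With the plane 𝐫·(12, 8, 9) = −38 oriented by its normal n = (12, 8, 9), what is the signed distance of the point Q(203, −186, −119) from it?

n·Q − (-38) = -85.
|n| = 17, so the signed distance is -85/17 = -5.

-5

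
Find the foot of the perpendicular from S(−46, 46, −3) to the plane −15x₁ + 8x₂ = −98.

n = (−15, 8, 0), |n|² = 289, and n·S − (-98) = 1156.
t = 1156/289 = 4, so the foot is S − t·n = (−46, 46, −3) − 4·(−15, 8, 0) = (14, 14, −3).

(14, 14, -3)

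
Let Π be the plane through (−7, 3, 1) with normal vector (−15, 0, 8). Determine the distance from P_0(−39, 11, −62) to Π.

24/17

The plane has equation n·(r − (−7, 3, 1)) = 0, i.e. n·r = 113.
n = (−15, 0, 8); n·P − 113 = -24; |n| = 17; distance = 24/17.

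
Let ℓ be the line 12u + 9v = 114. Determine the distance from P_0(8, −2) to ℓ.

12/5

The normal to the line is n = (12, 9) with |n| = 15.
|n·P_0 − 114| = |78 − 114| = 36, so the distance is 36/15 = 12/5.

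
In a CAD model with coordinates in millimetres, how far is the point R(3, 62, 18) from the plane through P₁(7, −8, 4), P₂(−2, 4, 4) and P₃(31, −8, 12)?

P₁P₂ = (−9, 12, 0) and P₁P₃ = (24, 0, 8), so a normal is n = P₁P₂ × P₁P₃ = (96, 72, −288).
d = |96·3 + 72·62 + (-288)·18 − (-1056)| / √(9216 + 5184 + 82944) = |624| / 312 = 2.

2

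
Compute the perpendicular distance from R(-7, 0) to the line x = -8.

d = |1·(-7) + 0·0 − (-8)| / √(1 + 0) = |1|/1 = 1.

1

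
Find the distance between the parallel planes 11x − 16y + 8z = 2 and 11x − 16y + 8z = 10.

8/21

With common normal n = (11, −16, 8) (|n| = 21), the distance is |2 − 10|/|n| = 8/21.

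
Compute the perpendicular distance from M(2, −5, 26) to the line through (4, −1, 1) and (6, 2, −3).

A direction vector is d = (2, 3, −4).
AP = (−2, −4, 25); AP·d = -116, |AP|² = 645, |d|² = 29.
distance² = |AP|² − (AP·d)²/|d|² = 645 − 13456/29 = 181, so the distance is √181.

√181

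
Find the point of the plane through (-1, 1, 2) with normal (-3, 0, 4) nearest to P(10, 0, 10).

(247/25, 0, 254/25)

The perpendicular from P has direction n = (-3, 0, 4): r = (10, 0, 10) + μ(-3, 0, 4).
Substitute into the plane: n·(P + μn) = 11 gives 10 + 25μ = 11, so μ = 1/25.
Foot = (10, 0, 10) + (1/25)·(-3, 0, 4) = (247/25, 0, 254/25).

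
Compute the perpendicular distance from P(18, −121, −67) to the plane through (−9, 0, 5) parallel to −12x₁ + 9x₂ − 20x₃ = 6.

Parallel planes share the normal n = (−12, 9, −20); since (−9, 0, 5) lies on the plane, its equation is −12x₁ + 9x₂ − 20x₃ = 8.
n = (−12, 9, −20); n·P − 8 = 27; |n| = 25; distance = 27/25.

27/25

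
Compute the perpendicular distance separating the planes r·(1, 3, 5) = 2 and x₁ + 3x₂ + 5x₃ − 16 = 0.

With common normal n = (1, 3, 5) (|n| = √35), the distance is |2 − 16|/|n| = 14/√35 = 2√35/5.

14/√35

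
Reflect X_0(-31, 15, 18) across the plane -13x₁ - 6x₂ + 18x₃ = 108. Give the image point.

(-5, 27, -18)

n = (-13, -6, 18), |n|² = 529, n·X_0 − 108 = 529, so t = 529/529 = 1.
Foot F = X_0 − 1·n = (-18, 21, 0); the reflection is 2F − X_0 = (-5, 27, -18).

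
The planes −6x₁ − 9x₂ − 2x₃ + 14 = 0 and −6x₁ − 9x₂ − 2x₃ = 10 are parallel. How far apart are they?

Both planes have normal n = (−6, −9, −2), |n| = 11. Any point on the first plane is at distance |10 − (-14)|/|n| = 24/11 from the second.

24/11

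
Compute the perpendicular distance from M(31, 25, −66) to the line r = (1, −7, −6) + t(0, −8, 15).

Direction vector d = (0, −8, 15).
AP = (30, 32, −60), and AP × d = (0, −450, −240).
|AP × d|² = 260100 and |d|² = 289, so the distance is √(260100/289) = √900 = 30.

30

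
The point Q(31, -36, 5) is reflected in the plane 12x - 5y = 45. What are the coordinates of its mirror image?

n = (12, -5, 0), |n|² = 169, n·Q − 45 = 507, so t = 507/169 = 3.
Foot F = Q − 3·n = (-5, -21, 5); the reflection is 2F − Q = (-41, -6, 5).

(-41, -6, 5)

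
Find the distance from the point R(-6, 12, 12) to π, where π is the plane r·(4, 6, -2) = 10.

7/√14

n = (4, 6, -2); n·P − 10 = 14; |n| = 2√14; distance = 14/(2√14) = 7/√14.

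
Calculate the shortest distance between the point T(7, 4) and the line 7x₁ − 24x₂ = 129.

176/25

d = |7·7 + (-24)·4 − 129| / √(49 + 576) = |-176|/25 = 176/25.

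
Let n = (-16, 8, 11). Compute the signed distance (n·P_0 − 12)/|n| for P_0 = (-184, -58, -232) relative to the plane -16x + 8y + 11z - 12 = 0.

n·P_0 − 12 = -84.
|n| = 21, so the signed distance is -84/21 = -4.

-4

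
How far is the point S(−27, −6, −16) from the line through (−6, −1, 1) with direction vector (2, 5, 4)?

5√14

Direction vector d = (2, 5, 4).
AP = (−21, −5, −17); AP·d = -135, |AP|² = 755, |d|² = 45.
distance² = |AP|² − (AP·d)²/|d|² = 755 − 18225/45 = 350, so the distance is 5√14.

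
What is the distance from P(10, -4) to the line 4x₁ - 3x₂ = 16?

The normal to the line is n = (4, -3) with |n| = 5.
|n·P − 16| = |52 − 16| = 36, so the distance is 36/5.

36/5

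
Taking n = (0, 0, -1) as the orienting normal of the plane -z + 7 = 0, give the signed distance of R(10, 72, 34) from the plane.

-27

n·R − (-7) = -27.
|n| = 1, so the signed distance is -27/1 = -27.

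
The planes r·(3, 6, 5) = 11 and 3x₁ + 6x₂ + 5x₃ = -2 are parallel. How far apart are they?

13√70/70

Both planes have normal n = (3, 6, 5), |n| = √70. Any point on the first plane is at distance |(-2) − 11|/|n| = 13/√70 = 13√70/70 from the second.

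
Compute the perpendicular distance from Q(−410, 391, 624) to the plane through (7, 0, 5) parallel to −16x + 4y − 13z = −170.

Parallel planes share the normal n = (−16, 4, −13); since (7, 0, 5) lies on the plane, its equation is −16x + 4y − 13z = -177.
Then n·(−410, 391, 624) − (−177) = 189.
|n| = √(256 + 16 + 169) = 21, so the distance is |189|/21 = 9.

9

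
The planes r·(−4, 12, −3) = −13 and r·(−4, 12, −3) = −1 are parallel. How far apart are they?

Both planes have normal n = (−4, 12, −3), |n| = 13. Any point on the first plane is at distance |(-1) − (-13)|/|n| = 12/13 from the second.

12/13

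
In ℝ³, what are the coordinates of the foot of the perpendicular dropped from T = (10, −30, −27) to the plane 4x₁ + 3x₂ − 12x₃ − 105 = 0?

(6, -33, -15)

n = (4, 3, −12), |n|² = 169, and n·T − 105 = 169.
t = 169/169 = 1, so the foot is T − t·n = (10, −30, −27) − 1·(4, 3, −12) = (6, −33, −15).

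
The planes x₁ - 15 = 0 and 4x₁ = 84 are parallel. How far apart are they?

6

Divide the second equation by 4 to match normals: x₁ = 21.
Both planes have normal n = (1, 0, 0), |n| = 1. Any point on the first plane is at distance |21 − 15|/|n| = 6/1 = 6 from the second.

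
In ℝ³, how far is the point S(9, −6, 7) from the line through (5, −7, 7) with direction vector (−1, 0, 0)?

Direction vector d = (−1, 0, 0).
AP = (4, 1, 0); AP·d = -4, |AP|² = 17, |d|² = 1.
distance² = |AP|² − (AP·d)²/|d|² = 17 − 16/1 = 1, so the distance is 1.

1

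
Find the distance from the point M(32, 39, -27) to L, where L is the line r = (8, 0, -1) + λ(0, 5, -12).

Direction vector d = (0, 5, -12).
AP = (24, 39, -26); AP·d = 507, |AP|² = 2773, |d|² = 169.
distance² = |AP|² − (AP·d)²/|d|² = 2773 − 257049/169 = 1252, so the distance is 2√313.

2√313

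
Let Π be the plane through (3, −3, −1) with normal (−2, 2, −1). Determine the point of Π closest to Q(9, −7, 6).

(3, -1, 3)

The perpendicular from Q has direction n = (−2, 2, −1): r = (9, −7, 6) + t(−2, 2, −1).
Substitute into the plane: n·(Q + tn) = -11 gives -38 + 9t = -11, so t = 3.
Foot = (9, −7, 6) + 3·(−2, 2, −1) = (3, −1, 3).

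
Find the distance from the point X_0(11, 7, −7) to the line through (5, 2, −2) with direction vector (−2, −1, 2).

Direction vector d = (−2, −1, 2).
AP = (6, 5, −5); AP·d = -27, |AP|² = 86, |d|² = 9.
distance² = |AP|² − (AP·d)²/|d|² = 86 − 729/9 = 5, so the distance is √5.

√5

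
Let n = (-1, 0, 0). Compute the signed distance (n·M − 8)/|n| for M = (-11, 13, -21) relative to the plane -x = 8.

n·M − 8 = 3.
|n| = 1, so the signed distance is 3/1 = 3.

3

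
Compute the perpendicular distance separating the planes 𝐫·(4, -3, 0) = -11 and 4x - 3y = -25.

14/5

With common normal n = (4, -3, 0) (|n| = 5), the distance is |(-11) − (-25)|/|n| = 14/5.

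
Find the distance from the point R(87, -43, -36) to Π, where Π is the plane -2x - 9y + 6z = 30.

n = (-2, -9, 6); n·P − 30 = -33; |n| = 11; distance = 33/11 = 3.

3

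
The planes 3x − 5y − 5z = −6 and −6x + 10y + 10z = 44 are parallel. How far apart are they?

16√59/59

Divide the second equation by -2 to match normals: 3x − 5y − 5z = -22.
With common normal n = (3, −5, −5) (|n| = √59), the distance is |(-6) − (-22)|/|n| = 16/√59.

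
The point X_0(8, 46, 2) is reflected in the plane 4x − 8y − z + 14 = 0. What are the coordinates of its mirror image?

(40, -18, -6)

n = (4, −8, −1), |n|² = 81, n·X_0 − (-14) = -324, so t = -324/81 = -4.
Foot F = X_0 − (-4)·n = (24, 14, −2); the reflection is 2F − X_0 = (40, −18, −6).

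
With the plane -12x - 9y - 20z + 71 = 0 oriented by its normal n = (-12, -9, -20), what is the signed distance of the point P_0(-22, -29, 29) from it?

n·P_0 − (-71) = 16.
|n| = 25, so the signed distance is 16/25.

16/25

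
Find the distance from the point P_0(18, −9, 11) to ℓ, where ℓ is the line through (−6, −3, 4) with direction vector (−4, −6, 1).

4√38

Direction vector d = (−4, −6, 1).
AP = (24, −6, 7), and AP × d = (36, −52, −168).
|AP × d|² = 32224 and |d|² = 53, so the distance is √(32224/53) = √608 = 4√38.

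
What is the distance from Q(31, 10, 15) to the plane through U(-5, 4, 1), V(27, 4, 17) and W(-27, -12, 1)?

UV = (32, 0, 16) and UW = (-22, -16, 0), so a normal is n = UV × UW = (256, -352, -512).
Then n·(31, 10, 15) - (-3200) = -64.
|n| = √(65536 + 123904 + 262144) = 672, so the distance is |-64|/672 = 2/21.

2/21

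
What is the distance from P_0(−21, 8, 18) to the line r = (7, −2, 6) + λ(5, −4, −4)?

Direction vector d = (5, −4, −4).
AP = (−28, 10, 12), and AP × d = (8, −52, 62).
|AP × d|² = 6612 and |d|² = 57, so the distance is √(6612/57) = √116 = 2√29.

2√29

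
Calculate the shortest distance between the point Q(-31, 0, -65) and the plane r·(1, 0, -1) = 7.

n = (1, 0, -1); n·P − 7 = 27; |n| = √2; distance = 27/√2.

27√2/2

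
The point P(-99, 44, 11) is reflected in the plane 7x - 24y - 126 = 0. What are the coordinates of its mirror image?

(-57, -100, 11)

n = (7, -24, 0), |n|² = 625, n·P − 126 = -1875, so t = -1875/625 = -3.
Foot F = P − (-3)·n = (-78, -28, 11); the reflection is 2F − P = (-57, -100, 11).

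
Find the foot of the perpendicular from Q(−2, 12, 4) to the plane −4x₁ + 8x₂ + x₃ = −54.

The perpendicular from Q has direction n = (−4, 8, 1): r = (−2, 12, 4) + t(−4, 8, 1).
Substitute into the plane: n·(Q + tn) = -54 gives 108 + 81t = -54, so t = -2.
Foot = (−2, 12, 4) + (-2)·(−4, 8, 1) = (6, −4, 2).

(6, -4, 2)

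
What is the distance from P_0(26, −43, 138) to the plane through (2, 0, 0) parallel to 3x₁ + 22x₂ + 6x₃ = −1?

2

Parallel planes share the normal n = (3, 22, 6); since (2, 0, 0) lies on the plane, its equation is 3x₁ + 22x₂ + 6x₃ = 6.
n = (3, 22, 6); n·P − 6 = -46; |n| = 23; distance = 46/23 = 2.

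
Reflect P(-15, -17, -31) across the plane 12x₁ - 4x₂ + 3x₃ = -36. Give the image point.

With n = (12, -4, 3), the signed offset is (n·P − (-36))/|n|² = -169/169 = -1.
P' = P − 2t·n = (-15, -17, -31) − (-2)·(12, -4, 3) = (9, -25, -25).

(9, -25, -25)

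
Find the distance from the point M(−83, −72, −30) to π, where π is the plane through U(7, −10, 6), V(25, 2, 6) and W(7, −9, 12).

24√53/53

UV = (18, 12, 0) and UW = (0, 1, 6), so a normal is n = UV × UW = (72, −108, 18).
Then n·(−83, −72, −30) − 1692 = −432.
|n| = √(5184 + 11664 + 324) = 18√53, so the distance is |-432|/(18√53) = 24/√53.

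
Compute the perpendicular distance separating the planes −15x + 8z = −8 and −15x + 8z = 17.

25/17

Both planes have normal n = (−15, 0, 8), |n| = 17. Any point on the first plane is at distance |17 − (-8)|/|n| = 25/17 from the second.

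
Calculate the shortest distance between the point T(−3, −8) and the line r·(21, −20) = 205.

108/29

d = |21·(-3) + (-20)·(-8) − 205| / √(441 + 400) = |-108|/29 = 108/29.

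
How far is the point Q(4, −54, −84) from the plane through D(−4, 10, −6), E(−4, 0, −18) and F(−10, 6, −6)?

DE = (0, −10, −12) and DF = (−6, −4, 0), so a normal is n = DE × DF = (−48, 72, −60).
d = |(-48)·4 + 72·(-54) + (-60)·(-84) − 1272| / √(2304 + 5184 + 3600) = |-312| / (12√77) = 26/√77.

26/√77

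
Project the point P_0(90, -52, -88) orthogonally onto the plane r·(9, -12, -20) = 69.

(45, 8, 12)

The perpendicular from P_0 has direction n = (9, -12, -20): r = (90, -52, -88) + λ(9, -12, -20).
Substitute into the plane: n·(P_0 + λn) = 69 gives 3194 + 625λ = 69, so λ = -5.
Foot = (90, -52, -88) + (-5)·(9, -12, -20) = (45, 8, 12).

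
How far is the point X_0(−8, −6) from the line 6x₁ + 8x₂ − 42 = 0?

69/5

The normal to the line is n = (6, 8) with |n| = 10.
|n·X_0 − 42| = |-96 − 42| = 138, so the distance is 138/10 = 69/5.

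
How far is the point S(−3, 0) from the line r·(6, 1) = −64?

The normal to the line is n = (6, 1) with |n| = √37.
|n·S − (-64)| = |-18 − (-64)| = 46, so the distance is 46/√37 = 46√37/37.

46/√37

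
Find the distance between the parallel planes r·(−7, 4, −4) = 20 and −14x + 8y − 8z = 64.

4/3

Divide the second equation by 2 to match normals: −7x + 4y − 4z = 32.
With common normal n = (−7, 4, −4) (|n| = 9), the distance is |20 − 32|/|n| = 12/9 = 4/3.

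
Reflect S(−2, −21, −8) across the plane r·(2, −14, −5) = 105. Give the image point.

With n = (2, −14, −5), the signed offset is (n·S − 105)/|n|² = 225/225 = 1.
S' = S − 2t·n = (−2, −21, −8) − 2·(2, −14, −5) = (−6, 7, 2).

(-6, 7, 2)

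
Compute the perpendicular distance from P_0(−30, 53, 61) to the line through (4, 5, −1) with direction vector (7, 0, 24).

Direction vector d = (7, 0, 24).
AP = (−34, 48, 62); AP·d = 1250, |AP|² = 7304, |d|² = 625.
distance² = |AP|² − (AP·d)²/|d|² = 7304 − 1562500/625 = 4804, so the distance is 2√1201.

2√1201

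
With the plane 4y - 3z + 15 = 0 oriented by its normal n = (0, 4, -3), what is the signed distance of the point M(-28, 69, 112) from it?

-9

n·M − (-15) = -45.
|n| = 5, so the signed distance is -45/5 = -9.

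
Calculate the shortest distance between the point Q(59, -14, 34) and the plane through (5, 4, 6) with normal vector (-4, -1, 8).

The plane has equation n·(r − (5, 4, 6)) = 0, i.e. n·r = 24.
Then n·(59, -14, 34) - 24 = 26.
|n| = √(16 + 1 + 64) = 9, so the distance is |26|/9 = 26/9.

26/9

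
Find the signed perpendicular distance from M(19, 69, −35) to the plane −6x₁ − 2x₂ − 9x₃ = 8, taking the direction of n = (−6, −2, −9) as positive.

5

n·M − 8 = 55.
|n| = 11, so the signed distance is 55/11 = 5.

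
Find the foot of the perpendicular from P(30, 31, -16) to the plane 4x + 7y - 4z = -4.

n = (4, 7, -4), |n|² = 81, and n·P − (-4) = 405.
t = 405/81 = 5, so the foot is P − t·n = (30, 31, -16) − 5·(4, 7, -4) = (10, -4, 4).

(10, -4, 4)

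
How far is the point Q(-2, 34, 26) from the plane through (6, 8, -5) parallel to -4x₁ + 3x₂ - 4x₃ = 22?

14/√41

Parallel planes share the normal n = (-4, 3, -4); since (6, 8, -5) lies on the plane, its equation is -4x₁ + 3x₂ - 4x₃ = 20.
Then n·(-2, 34, 26) - 20 = -14.
|n| = √(16 + 9 + 16) = √41, so the distance is |-14|/√41 = 14/√41.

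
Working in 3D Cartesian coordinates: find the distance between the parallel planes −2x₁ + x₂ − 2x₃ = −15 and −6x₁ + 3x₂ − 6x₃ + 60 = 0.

5/3

Divide the second equation by 3 to match normals: −2x₁ + x₂ − 2x₃ = -20.
With common normal n = (−2, 1, −2) (|n| = 3), the distance is |(-15) − (-20)|/|n| = 5/3.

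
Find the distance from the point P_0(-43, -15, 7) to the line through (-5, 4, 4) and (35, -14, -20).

A direction vector is d = (40, -18, -24).
AP = (-38, -19, 3), and AP × d = (510, -792, 1444).
|AP × d|² = 2972500 and |d|² = 2500, so the distance is √(2972500/2500) = √1189.

√1189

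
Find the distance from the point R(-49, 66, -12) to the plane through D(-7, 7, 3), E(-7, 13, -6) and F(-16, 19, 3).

21/√29

DE = (0, 6, -9) and DF = (-9, 12, 0), so a normal is n = DE × DF = (108, 81, 54).
Then n·(-49, 66, -12) - (-27) = -567.
|n| = √(11664 + 6561 + 2916) = 27√29, so the distance is |-567|/(27√29) = 21√29/29.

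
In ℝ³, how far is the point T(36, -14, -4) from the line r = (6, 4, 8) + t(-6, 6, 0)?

6√6

Direction vector d = (-6, 6, 0).
AP = (30, -18, -12), and AP × d = (72, 72, 72).
|AP × d|² = 15552 and |d|² = 72, so the distance is √(15552/72) = √216 = 6√6.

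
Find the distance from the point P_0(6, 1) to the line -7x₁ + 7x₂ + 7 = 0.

d = |(-7)·6 + 7·1 − (-7)| / √(49 + 49) = |-28|/(7√2) = 2√2.

2√2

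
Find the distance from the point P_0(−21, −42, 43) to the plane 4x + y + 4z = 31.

5√33/11

n = (4, 1, 4); n·P − 31 = 15; |n| = √33; distance = 15/√33.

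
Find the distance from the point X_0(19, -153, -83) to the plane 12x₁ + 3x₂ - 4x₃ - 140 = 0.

3

n = (12, 3, -4); n·P − 140 = -39; |n| = 13; distance = 39/13 = 3.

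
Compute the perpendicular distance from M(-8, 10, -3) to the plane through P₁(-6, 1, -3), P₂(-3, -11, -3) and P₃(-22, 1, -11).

1/9

P₁P₂ = (3, -12, 0) and P₁P₃ = (-16, 0, -8), so a normal is n = P₁P₂ × P₁P₃ = (96, 24, -192).
n = (96, 24, -192); n·P − 24 = 24; |n| = 216; distance = 24/216 = 1/9.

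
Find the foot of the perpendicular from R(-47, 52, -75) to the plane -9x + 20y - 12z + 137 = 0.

n = (-9, 20, -12), |n|² = 625, and n·R − (-137) = 2500.
t = 2500/625 = 4, so the foot is R − t·n = (-47, 52, -75) − 4·(-9, 20, -12) = (-11, -28, -27).

(-11, -28, -27)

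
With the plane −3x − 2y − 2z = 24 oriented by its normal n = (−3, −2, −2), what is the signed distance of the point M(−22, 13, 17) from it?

-18/√17

n·M − 24 = -18.
|n| = √17, so the signed distance is -18/√17.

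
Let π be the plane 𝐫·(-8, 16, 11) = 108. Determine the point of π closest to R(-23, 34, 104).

n = (-8, 16, 11), |n|² = 441, and n·R − 108 = 1764.
t = 1764/441 = 4, so the foot is R − t·n = (-23, 34, 104) − 4·(-8, 16, 11) = (9, -30, 60).

(9, -30, 60)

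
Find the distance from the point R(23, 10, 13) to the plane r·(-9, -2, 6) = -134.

15/11

Normal vector n = (-9, -2, 6), and n·(23, 10, 13) - (-134) = -15.
|n| = √(81 + 4 + 36) = 11, so the distance is |-15|/11 = 15/11.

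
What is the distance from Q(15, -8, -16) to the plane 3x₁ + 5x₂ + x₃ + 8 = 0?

3√35/35

n = (3, 5, 1); n·P − (-8) = -3; |n| = √35; distance = 3/√35 = 3√35/35.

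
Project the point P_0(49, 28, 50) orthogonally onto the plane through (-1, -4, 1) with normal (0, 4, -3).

(49, 776/25, 1193/25)

The perpendicular from P_0 has direction n = (0, 4, -3): r = (49, 28, 50) + t(0, 4, -3).
Substitute into the plane: n·(P_0 + tn) = -19 gives -38 + 25t = -19, so t = 19/25.
Foot = (49, 28, 50) + (19/25)·(0, 4, -3) = (49, 776/25, 1193/25).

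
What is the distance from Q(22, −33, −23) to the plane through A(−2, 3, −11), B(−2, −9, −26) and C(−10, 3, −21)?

12/√66

AB = (0, −12, −15) and AC = (−8, 0, −10), so a normal is n = AB × AC = (120, 120, −96).
n = (120, 120, −96); n·P − 1176 = -288; |n| = 24√66; distance = 288/(24√66) = 2√66/11.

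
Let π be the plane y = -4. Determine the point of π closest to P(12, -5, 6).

n = (0, 1, 0), |n|² = 1, and n·P − (-4) = -1.
t = -1/1 = -1, so the foot is P − t·n = (12, -5, 6) − (-1)·(0, 1, 0) = (12, -4, 6).

(12, -4, 6)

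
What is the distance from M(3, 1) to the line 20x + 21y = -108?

d = |20·3 + 21·1 − (-108)| / √(400 + 441) = |189|/29 = 189/29.

189/29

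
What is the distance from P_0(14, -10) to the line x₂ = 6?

16

d = |0·14 + 1·(-10) − 6| / √(0 + 1) = |-16|/1 = 16.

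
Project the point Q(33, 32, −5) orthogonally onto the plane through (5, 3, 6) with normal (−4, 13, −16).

(37, 19, 11)

n = (−4, 13, −16), |n|² = 441, and n·Q − (-77) = 441.
t = 441/441 = 1, so the foot is Q − t·n = (33, 32, −5) − 1·(−4, 13, −16) = (37, 19, 11).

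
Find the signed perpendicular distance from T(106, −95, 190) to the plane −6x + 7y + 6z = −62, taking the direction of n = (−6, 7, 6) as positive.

-9

n·T − (-62) = -99.
|n| = 11, so the signed distance is -99/11 = -9.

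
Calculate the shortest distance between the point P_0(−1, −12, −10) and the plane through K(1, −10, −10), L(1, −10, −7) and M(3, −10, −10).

2

KL = (0, 0, 3) and KM = (2, 0, 0), so a normal is n = KL × KM = (0, 6, 0).
d = |6·(-12) − (-60)| / √(0 + 36 + 0) = |-12| / 6 = 2.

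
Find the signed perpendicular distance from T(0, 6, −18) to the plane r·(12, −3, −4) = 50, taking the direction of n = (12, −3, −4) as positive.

4/13

n·T − 50 = 4.
|n| = 13, so the signed distance is 4/13.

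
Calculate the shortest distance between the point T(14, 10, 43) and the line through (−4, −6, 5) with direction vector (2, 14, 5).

Direction vector d = (2, 14, 5).
AP = (18, 16, 38); AP·d = 450, |AP|² = 2024, |d|² = 225.
distance² = |AP|² − (AP·d)²/|d|² = 2024 − 202500/225 = 1124, so the distance is 2√281.

2√281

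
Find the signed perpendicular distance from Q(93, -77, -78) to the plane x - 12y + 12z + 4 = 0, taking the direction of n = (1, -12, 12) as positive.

5

n·Q − (-4) = 85.
|n| = 17, so the signed distance is 85/17 = 5.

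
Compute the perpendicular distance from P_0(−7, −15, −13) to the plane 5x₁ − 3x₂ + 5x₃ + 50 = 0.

5√59/59

Normal vector n = (5, −3, 5), and n·(−7, −15, −13) − (−50) = −5.
|n| = √(25 + 9 + 25) = √59, so the distance is |-5|/√59 = 5√59/59.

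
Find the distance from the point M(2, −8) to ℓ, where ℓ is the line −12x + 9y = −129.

11/5

The normal to the line is n = (−12, 9) with |n| = 15.
|n·M − (-129)| = |-96 − (-129)| = 33, so the distance is 33/15 = 11/5.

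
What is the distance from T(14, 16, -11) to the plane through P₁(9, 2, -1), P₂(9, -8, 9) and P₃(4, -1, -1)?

P₁P₂ = (0, -10, 10) and P₁P₃ = (-5, -3, 0), so a normal is n = P₁P₂ × P₁P₃ = (30, -50, -50).
d = |30·14 + (-50)·16 + (-50)·(-11) − 220| / √(900 + 2500 + 2500) = |-50| / (10√59) = 5/√59.

5√59/59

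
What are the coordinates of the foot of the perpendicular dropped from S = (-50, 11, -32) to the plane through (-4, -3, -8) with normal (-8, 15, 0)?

n = (-8, 15, 0), |n|² = 289, and n·S − (-13) = 578.
t = 578/289 = 2, so the foot is S − t·n = (-50, 11, -32) − 2·(-8, 15, 0) = (-34, -19, -32).

(-34, -19, -32)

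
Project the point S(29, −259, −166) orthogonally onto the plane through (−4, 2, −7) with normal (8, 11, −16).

The perpendicular from S has direction n = (8, 11, −16): r = (29, −259, −166) + t(8, 11, −16).
Substitute into the plane: n·(S + tn) = 102 gives 39 + 441t = 102, so t = 1/7.
Foot = (29, −259, −166) + (1/7)·(8, 11, −16) = (211/7, −1802/7, −1178/7).

(211/7, -1802/7, -1178/7)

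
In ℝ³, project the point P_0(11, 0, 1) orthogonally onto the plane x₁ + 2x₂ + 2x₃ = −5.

(9, -4, -3)

n = (1, 2, 2), |n|² = 9, and n·P_0 − (-5) = 18.
t = 18/9 = 2, so the foot is P_0 − t·n = (11, 0, 1) − 2·(1, 2, 2) = (9, −4, −3).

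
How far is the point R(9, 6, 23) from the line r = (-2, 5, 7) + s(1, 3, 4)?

Direction vector d = (1, 3, 4).
AP = (11, 1, 16); AP·d = 78, |AP|² = 378, |d|² = 26.
distance² = |AP|² − (AP·d)²/|d|² = 378 − 6084/26 = 144, so the distance is 12.

12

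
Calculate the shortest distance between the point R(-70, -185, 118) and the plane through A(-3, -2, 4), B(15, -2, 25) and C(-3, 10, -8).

AB = (18, 0, 21) and AC = (0, 12, -12), so a normal is n = AB × AC = (-252, 216, 216).
n = (-252, 216, 216); n·P − 1188 = 1980; |n| = 396; distance = 1980/396 = 5.

5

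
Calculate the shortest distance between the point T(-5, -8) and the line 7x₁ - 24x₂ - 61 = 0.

96/25

The normal to the line is n = (7, -24) with |n| = 25.
|n·T − 61| = |157 − 61| = 96, so the distance is 96/25.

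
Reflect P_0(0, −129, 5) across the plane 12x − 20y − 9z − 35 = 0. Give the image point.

With n = (12, −20, −9), the signed offset is (n·P_0 − 35)/|n|² = 2500/625 = 4.
P_0' = P_0 − 2t·n = (0, −129, 5) − 8·(12, −20, −9) = (−96, 31, 77).

(-96, 31, 77)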